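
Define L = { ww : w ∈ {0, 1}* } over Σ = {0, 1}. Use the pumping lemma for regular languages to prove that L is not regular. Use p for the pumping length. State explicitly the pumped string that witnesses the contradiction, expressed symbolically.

Assume L is regular; let p be its pumping constant.
Take w = 0^p 1^p 0^p 1^p = uu where u = 0^p1^p; then w ∈ L and |w| = 4p ≥ p.
The pumping lemma gives a decomposition w = xyz where |xy| ≤ p and |y| ≥ 1.
Because |xy| ≤ p and w begins with p copies of 0, we have y = 0^k with 1 ≤ k ≤ p.
Pump with i = 2: xy^2z = 0^{p+k} 1^p 0^p 1^p, of length 4p+k. Suppose this equals vv. The string starts with 0 and ends with 1, so v does too; thus the boundary between the two copies of v is a 1→0 transition. There is exactly one such transition, at position 2p+k, so |v| = 2p+k and |vv| = 4p+2k ≠ 4p+k since k ≥ 1. So xy^2z ∉ L.
This contradicts the pumping lemma, so L is not regular.

0^{p+k} 1^p 0^p 1^p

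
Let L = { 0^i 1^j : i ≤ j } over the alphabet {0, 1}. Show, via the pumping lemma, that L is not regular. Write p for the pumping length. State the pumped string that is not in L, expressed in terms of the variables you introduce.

0^{p+k} 1^p

Suppose for contradiction that L is regular, and let p be the pumping length.
Choose w = 0^p 1^p ∈ L, with |w| = 2p ≥ p.
By the pumping lemma, w = xyz with |xy| ≤ p and |y| ≥ 1.
Since the first p symbols of w are all 0's and |xy| ≤ p, y lies entirely in the leading 0-block: y = 0^k for some k with 1 ≤ k ≤ p.
Consider xy^2z = 0^{p+k} 1^p. Since k ≥ 1, the 0-count p+k exceeds the 1-count p, so i ≤ j fails; thus xy^2z ∉ L.
Contradiction. Therefore L is not regular.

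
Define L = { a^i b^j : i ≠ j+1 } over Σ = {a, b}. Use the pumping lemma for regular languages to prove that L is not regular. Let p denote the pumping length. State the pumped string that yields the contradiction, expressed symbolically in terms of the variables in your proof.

a^{p+p!} b^{p+p!-1}

Assume L is regular. Let p be the pumping length given by the pumping lemma.
Choose w = a^p b^{p+p!-1}. Since p ≠ (p+p!-1)+1 = p+p!, w ∈ L; and |w| ≥ p.
The pumping lemma gives a decomposition w = xyz where |xy| ≤ p and |y| > 0.
Because |xy| ≤ p and w begins with p copies of a, we have y = a^k with 1 ≤ k ≤ p.
Since 1 ≤ k ≤ p, k divides p!; set t = 1 + p!/k. Then xy^t z has p + (p!/k)·k = p + p! copies of a. Now the a-count is p+p! and (b-count)+1 = (p+p!-1)+1 = p+p!, so i ≠ j+1 fails. So xy^t z = a^{p+p!} b^{p+p!-1} ∉ L.
This is a contradiction; hence L is not regular.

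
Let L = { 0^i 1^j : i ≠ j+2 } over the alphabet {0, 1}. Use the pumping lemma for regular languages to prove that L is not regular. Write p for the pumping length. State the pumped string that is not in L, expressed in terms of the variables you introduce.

0^{p+p!} 1^{p+p!-2}

Suppose for contradiction that L is regular, and let p be the pumping length.
Choose w = 0^p 1^{p+p!-2}. Since p ≠ (p+p!-2)+2 = p+p!, w ∈ L; and |w| ≥ p.
The pumping lemma gives a decomposition w = xyz where |xy| ≤ p and |y| ≥ 1.
Since the first p symbols of w are all 0's and |xy| ≤ p, y lies entirely in the leading 0-block: y = 0^k for some k with 1 ≤ k ≤ p.
Since 1 ≤ k ≤ p, k divides p!; set t = 1 + p!/k. Then xy^t z has p + (p!/k)·k = p + p! copies of 0. Now the 0-count is p+p! and (1-count)+2 = (p+p!-2)+2 = p+p!, so i ≠ j+2 fails. So xy^t z = 0^{p+p!} 1^{p+p!-2} ∉ L.
This is a contradiction; hence L is not regular.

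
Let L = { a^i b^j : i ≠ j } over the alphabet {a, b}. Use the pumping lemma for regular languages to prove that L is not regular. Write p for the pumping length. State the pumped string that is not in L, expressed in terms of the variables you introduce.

a^{p+p!} b^{p+p!}

Assume L is regular. Let p be the pumping length given by the pumping lemma.
Choose w = a^p b^{p+p!}. Since p ≠ p+p!, w ∈ L; and |w| ≥ p.
The pumping lemma gives a decomposition w = xyz where |xy| ≤ p and y is nonempty.
Because |xy| ≤ p and w begins with p copies of a, we have y = a^k with 1 ≤ k ≤ p.
Since 1 ≤ k ≤ p, k divides p!; set t = 1 + p!/k. Then xy^t z has p + (p!/k)·k = p + p! copies of a. Now the a-count equals the b-count, so i ≠ j fails. So xy^t z = a^{p+p!} b^{p+p!} ∉ L.
This is a contradiction; hence L is not regular.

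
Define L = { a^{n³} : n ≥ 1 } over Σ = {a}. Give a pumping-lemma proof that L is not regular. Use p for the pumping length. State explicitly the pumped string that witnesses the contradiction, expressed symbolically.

Assume L is regular. Let p be the pumping length given by the pumping lemma.
Take w = a^{p³} ∈ L with |w| = p³ ≥ p.
The pumping lemma gives a decomposition w = xyz where |xy| ≤ p and |y| ≥ 1.
Then y = a^k for some k with 1 ≤ k ≤ p.
Pump with i = 2: xy^2z = a^{p³+k}. Since 1 ≤ k ≤ p, p³ < p³+k ≤ p³+p < p³+3p²+3p+1 = (p+1)³, so p³+k is not a perfect cube. So xy^2z ∉ L.
This is a contradiction; hence L is not regular.

a^{p³+k}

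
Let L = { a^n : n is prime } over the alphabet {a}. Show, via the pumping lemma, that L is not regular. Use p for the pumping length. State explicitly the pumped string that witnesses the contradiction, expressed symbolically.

Suppose for contradiction that L is regular, and let p be the pumping length.
Let q be a prime with q ≥ p+2 (infinitely many primes exist), and take w = a^q ∈ L with |w| = q ≥ p.
Write w = xyz as guaranteed by the lemma, with |xy| ≤ p and |y| ≥ 1.
Then y = a^k for some k with 1 ≤ k ≤ p.
Since 1 ≤ k ≤ p, |xz| = q-k. Pump with i = q+1: |xy^{q+1}z| = (q-k)+(q+1)k = q+qk = q(1+k), which is composite (both factors ≥ 2). So xy^{q+1}z = a^{q(1+k)} ∉ L.
This is a contradiction; hence L is not regular.

a^{q(1+k)}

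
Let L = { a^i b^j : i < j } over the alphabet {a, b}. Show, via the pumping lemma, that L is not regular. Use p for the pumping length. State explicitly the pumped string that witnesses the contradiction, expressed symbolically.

Suppose for contradiction that L is regular, and let p be the pumping length.
Choose w = a^p b^{p+1} ∈ L, with |w| = 2p+1 ≥ p.
By the pumping lemma, w = xyz with |xy| ≤ p and y is nonempty.
The first p characters of w are a's, so xy (and hence y) consists only of a's. Write y = a^k, 1 ≤ k ≤ p.
Consider xy^2z = a^{p+k} b^{p+1}. Since k ≥ 1, the a-count p+k is at least p+1, so i < j fails; thus xy^2z ∉ L.
This contradicts the pumping lemma, so L is not regular.

a^{p+k} b^{p+1}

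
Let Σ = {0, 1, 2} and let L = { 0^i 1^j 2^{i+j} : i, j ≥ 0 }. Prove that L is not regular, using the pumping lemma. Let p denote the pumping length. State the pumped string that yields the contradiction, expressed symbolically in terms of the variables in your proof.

0^{p+k} 1^p 2^{2p}

Suppose for contradiction that L is regular, and let p be the pumping length.
Take w = 0^p 1^p 2^{2p} ∈ L (with i=j=p, i+j=2p), |w| = 4p ≥ p.
The pumping lemma gives a decomposition w = xyz where |xy| ≤ p and |y| > 0.
The first p characters of w are 0's, so xy (and hence y) consists only of 0's. Write y = 0^k, 1 ≤ k ≤ p.
Consider xy^2z = 0^{p+k} 1^p 2^{2p}. Now the 0- and 1-counts sum to 2p+k, but the 2-count is 2p ≠ 2p+k. So xy^2z ∉ L.
Contradiction. Therefore L is not regular.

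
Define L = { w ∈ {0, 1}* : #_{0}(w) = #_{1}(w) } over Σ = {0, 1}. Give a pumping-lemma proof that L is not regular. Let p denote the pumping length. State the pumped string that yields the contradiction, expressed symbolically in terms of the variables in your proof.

0^{p+k} 1^p

Assume L is regular. Let p be the pumping length given by the pumping lemma.
Choose w = 0^p 1^p ∈ L with |w| = 2p ≥ p.
The pumping lemma gives a decomposition w = xyz where |xy| ≤ p and y is nonempty.
The first p characters of w are 0's, so xy (and hence y) consists only of 0's. Write y = 0^k, 1 ≤ k ≤ p.
Pump with i = 2: xy^2z = 0^{p+k} 1^p has p+k occurrences of 0 but only p of 1. Since k ≥ 1 the counts differ, so xy^2z ∉ L.
This contradicts the pumping lemma, so L is not regular.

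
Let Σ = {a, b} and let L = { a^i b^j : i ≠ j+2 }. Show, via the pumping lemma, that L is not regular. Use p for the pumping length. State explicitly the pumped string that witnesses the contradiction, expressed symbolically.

Toward a contradiction, assume L is regular with pumping length p.
Choose w = a^p b^{p+p!-2}. Since p ≠ (p+p!-2)+2 = p+p!, w ∈ L; and |w| ≥ p.
Write w = xyz as guaranteed by the lemma, with |xy| ≤ p and |y| > 0.
Because |xy| ≤ p and w begins with p copies of a, we have y = a^k with 1 ≤ k ≤ p.
Since 1 ≤ k ≤ p, k divides p!; set t = 1 + p!/k. Then xy^t z has p + (p!/k)·k = p + p! copies of a. Now the a-count is p+p! and (b-count)+2 = (p+p!-2)+2 = p+p!, so i ≠ j+2 fails. So xy^t z = a^{p+p!} b^{p+p!-2} ∉ L.
Contradiction. Therefore L is not regular.

a^{p+p!} b^{p+p!-2}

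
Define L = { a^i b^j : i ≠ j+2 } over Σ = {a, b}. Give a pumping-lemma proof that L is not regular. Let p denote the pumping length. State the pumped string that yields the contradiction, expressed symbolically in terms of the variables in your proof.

Assume L is regular; let p be its pumping constant.
Choose w = a^p b^{p+p!-2}. Since p ≠ (p+p!-2)+2 = p+p!, w ∈ L; and |w| ≥ p.
The pumping lemma gives a decomposition w = xyz where |xy| ≤ p and |y| > 0.
The first p characters of w are a's, so xy (and hence y) consists only of a's. Write y = a^k, 1 ≤ k ≤ p.
Since 1 ≤ k ≤ p, k divides p!; set t = 1 + p!/k. Then xy^t z has p + (p!/k)·k = p + p! copies of a. Now the a-count is p+p! and (b-count)+2 = (p+p!-2)+2 = p+p!, so i ≠ j+2 fails. So xy^t z = a^{p+p!} b^{p+p!-2} ∉ L.
This contradicts the pumping lemma, so L is not regular.

a^{p+p!} b^{p+p!-2}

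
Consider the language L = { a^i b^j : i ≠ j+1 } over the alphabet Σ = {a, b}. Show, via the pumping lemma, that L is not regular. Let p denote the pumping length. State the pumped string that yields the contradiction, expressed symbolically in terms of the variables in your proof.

Suppose for contradiction that L is regular, and let p be the pumping length.
Choose w = a^p b^{p+p!-1}. Since p ≠ (p+p!-1)+1 = p+p!, w ∈ L; and |w| ≥ p.
Write w = xyz as guaranteed by the lemma, with |xy| ≤ p and |y| > 0.
Since the first p symbols of w are all a's and |xy| ≤ p, y lies entirely in the leading a-block: y = a^k for some k with 1 ≤ k ≤ p.
Since 1 ≤ k ≤ p, k divides p!; set t = 1 + p!/k. Then xy^t z has p + (p!/k)·k = p + p! copies of a. Now the a-count is p+p! and (b-count)+1 = (p+p!-1)+1 = p+p!, so i ≠ j+1 fails. So xy^t z = a^{p+p!} b^{p+p!-1} ∉ L.
This contradicts the pumping lemma, so L is not regular.

a^{p+p!} b^{p+p!-1}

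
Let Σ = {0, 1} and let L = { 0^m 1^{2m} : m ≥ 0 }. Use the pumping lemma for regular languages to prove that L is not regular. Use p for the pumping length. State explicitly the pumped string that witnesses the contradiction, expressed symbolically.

Toward a contradiction, assume L is regular with pumping length p.
Take w = 0^p 1^{2p}. Then w ∈ L and |w| = 3p ≥ p.
By the pumping lemma, w = xyz with |xy| ≤ p and |y| > 0.
The first p characters of w are 0's, so xy (and hence y) consists only of 0's. Write y = 0^k, 1 ≤ k ≤ p.
Pump with i = 2: xy^2z = 0^{p+k} 1^{2p}. For this to lie in L we would need 2p = 2(p+k), which forces k = 0. But k ≥ 1, so xy^2z ∉ L.
This is a contradiction; hence L is not regular.

0^{p+k} 1^{2p}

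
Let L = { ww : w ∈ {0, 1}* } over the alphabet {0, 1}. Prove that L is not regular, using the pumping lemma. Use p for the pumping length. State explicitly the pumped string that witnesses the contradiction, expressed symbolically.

Assume L is regular; let p be its pumping constant.
Take w = 0^p 1^p 0^p 1^p = uu where u = 0^p1^p; then w ∈ L and |w| = 4p ≥ p.
Write w = xyz as guaranteed by the lemma, with |xy| ≤ p and |y| ≥ 1.
Since the first p symbols of w are all 0's and |xy| ≤ p, y lies entirely in the leading 0-block: y = 0^k for some k with 1 ≤ k ≤ p.
Pump with i = 2: xy^2z = 0^{p+k} 1^p 0^p 1^p, of length 4p+k. Suppose this equals vv. The string starts with 0 and ends with 1, so v does too; thus the boundary between the two copies of v is a 1→0 transition. There is exactly one such transition, at position 2p+k, so |v| = 2p+k and |vv| = 4p+2k ≠ 4p+k since k ≥ 1. So xy^2z ∉ L.
Contradiction. Therefore L is not regular.

0^{p+k} 1^p 0^p 1^p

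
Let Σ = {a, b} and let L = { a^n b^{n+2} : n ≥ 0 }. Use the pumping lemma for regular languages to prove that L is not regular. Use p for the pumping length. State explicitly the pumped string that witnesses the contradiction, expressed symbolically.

Suppose for contradiction that L is regular, and let p be the pumping length.
Choose w = a^p b^{p+2}, which is in L with |w| = 2p+2 ≥ p.
Write w = xyz as guaranteed by the lemma, with |xy| ≤ p and y is nonempty.
Since the first p symbols of w are all a's and |xy| ≤ p, y lies entirely in the leading a-block: y = a^k for some k with 1 ≤ k ≤ p.
Pump with i = 2: xy^2z = a^{p+k} b^{p+2}. For this to lie in L we would need p+2 = (p+k)+2, which forces k = 0. But k ≥ 1, so xy^2z ∉ L.
Contradiction. Therefore L is not regular.

a^{p+k} b^{p+2}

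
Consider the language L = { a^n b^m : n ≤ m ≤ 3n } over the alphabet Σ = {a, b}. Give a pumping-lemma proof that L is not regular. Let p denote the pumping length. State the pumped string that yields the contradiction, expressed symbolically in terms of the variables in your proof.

a^{p+k} b^p

Suppose for contradiction that L is regular, and let p be the pumping length.
Take w = a^p b^p ∈ L (since p ≤ p ≤ 3p), with |w| = 2p ≥ p.
Write w = xyz as guaranteed by the lemma, with |xy| ≤ p and |y| > 0.
The first p characters of w are a's, so xy (and hence y) consists only of a's. Write y = a^k, 1 ≤ k ≤ p.
Pump with i = 2: xy^2z = a^{p+k} b^p. Now n = p+k > p = m, so the condition n ≤ m fails. Thus xy^2z ∉ L.
This is a contradiction; hence L is not regular.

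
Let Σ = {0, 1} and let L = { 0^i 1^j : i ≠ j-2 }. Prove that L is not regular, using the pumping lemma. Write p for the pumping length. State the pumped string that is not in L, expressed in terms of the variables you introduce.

0^{p+p!} 1^{p+p!+2}

Assume L is regular; let p be its pumping constant.
Choose w = 0^p 1^{p+p!+2}. Since p ≠ (p+p!+2)-2 = p+p!, w ∈ L; and |w| ≥ p.
The pumping lemma gives a decomposition w = xyz where |xy| ≤ p and y is nonempty.
Since the first p symbols of w are all 0's and |xy| ≤ p, y lies entirely in the leading 0-block: y = 0^k for some k with 1 ≤ k ≤ p.
Since 1 ≤ k ≤ p, k divides p!; set t = 1 + p!/k. Then xy^t z has p + (p!/k)·k = p + p! copies of 0. Now the 0-count is p+p! and (1-count)-2 = (p+p!+2)-2 = p+p!, so i ≠ j-2 fails. So xy^t z = 0^{p+p!} 1^{p+p!+2} ∉ L.
This is a contradiction; hence L is not regular.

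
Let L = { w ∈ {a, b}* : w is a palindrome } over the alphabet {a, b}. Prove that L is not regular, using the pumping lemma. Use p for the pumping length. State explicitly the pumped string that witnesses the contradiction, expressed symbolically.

Assume L is regular. Let p be the pumping length given by the pumping lemma.
Take w = a^p b a^p, a palindrome of length 2p+1 ≥ p.
Write w = xyz as guaranteed by the lemma, with |xy| ≤ p and y is nonempty.
The first p characters of w are a's, so xy (and hence y) consists only of a's. Write y = a^k, 1 ≤ k ≤ p.
Pump with i = 2: xy^2z = a^{p+k} b a^p. Its reverse is a^p b a^{p+k}, which differs from xy^2z since k ≥ 1. So xy^2z is not a palindrome and xy^2z ∉ L.
This contradicts the pumping lemma, so L is not regular.

a^{p+k} b a^p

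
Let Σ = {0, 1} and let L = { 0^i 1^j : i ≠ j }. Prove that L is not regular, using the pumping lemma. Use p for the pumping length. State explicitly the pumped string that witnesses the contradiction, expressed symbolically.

0^{p+p!} 1^{p+p!}

Assume L is regular; let p be its pumping constant.
Choose w = 0^p 1^{p+p!}. Since p ≠ p+p!, w ∈ L; and |w| ≥ p.
Write w = xyz as guaranteed by the lemma, with |xy| ≤ p and |y| > 0.
Since the first p symbols of w are all 0's and |xy| ≤ p, y lies entirely in the leading 0-block: y = 0^k for some k with 1 ≤ k ≤ p.
Since 1 ≤ k ≤ p, k divides p!; set t = 1 + p!/k. Then xy^t z has p + (p!/k)·k = p + p! copies of 0. Now the 0-count equals the 1-count, so i ≠ j fails. So xy^t z = 0^{p+p!} 1^{p+p!} ∉ L.
This contradicts the pumping lemma, so L is not regular.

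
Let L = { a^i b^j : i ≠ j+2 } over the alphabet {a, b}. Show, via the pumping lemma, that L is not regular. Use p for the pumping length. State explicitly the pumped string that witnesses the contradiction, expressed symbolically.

Assume L is regular. Let p be the pumping length given by the pumping lemma.
Choose w = a^p b^{p+p!-2}. Since p ≠ (p+p!-2)+2 = p+p!, w ∈ L; and |w| ≥ p.
Write w = xyz as guaranteed by the lemma, with |xy| ≤ p and y is nonempty.
Since the first p symbols of w are all a's and |xy| ≤ p, y lies entirely in the leading a-block: y = a^k for some k with 1 ≤ k ≤ p.
Since 1 ≤ k ≤ p, k divides p!; set t = 1 + p!/k. Then xy^t z has p + (p!/k)·k = p + p! copies of a. Now the a-count is p+p! and (b-count)+2 = (p+p!-2)+2 = p+p!, so i ≠ j+2 fails. So xy^t z = a^{p+p!} b^{p+p!-2} ∉ L.
This is a contradiction; hence L is not regular.

a^{p+p!} b^{p+p!-2}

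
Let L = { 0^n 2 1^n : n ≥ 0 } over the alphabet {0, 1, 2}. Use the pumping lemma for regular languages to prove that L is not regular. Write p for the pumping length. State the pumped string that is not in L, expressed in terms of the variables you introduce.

Assume L is regular. Let p be the pumping length given by the pumping lemma.
Take w = 0^p 2 1^p ∈ L with |w| = 2p+1 ≥ p.
Write w = xyz as guaranteed by the lemma, with |xy| ≤ p and |y| ≥ 1.
Because |xy| ≤ p and w begins with p copies of 0, we have y = 0^k with 1 ≤ k ≤ p.
Pump with i = 2: xy^2z = 0^{p+k} 2 1^p, which would require p+k = p. But k ≥ 1, so xy^2z ∉ L.
Contradiction. Therefore L is not regular.

0^{p+k} 2 1^p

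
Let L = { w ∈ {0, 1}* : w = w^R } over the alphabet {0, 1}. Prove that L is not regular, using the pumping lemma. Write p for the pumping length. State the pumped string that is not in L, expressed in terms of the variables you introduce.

0^{p+k} 1 0^p

Toward a contradiction, assume L is regular with pumping length p.
Take w = 0^p 1 0^p, a palindrome of length 2p+1 ≥ p.
The pumping lemma gives a decomposition w = xyz where |xy| ≤ p and |y| > 0.
Since the first p symbols of w are all 0's and |xy| ≤ p, y lies entirely in the leading 0-block: y = 0^k for some k with 1 ≤ k ≤ p.
Pump with i = 2: xy^2z = 0^{p+k} 1 0^p. Its reverse is 0^p 1 0^{p+k}, which differs from xy^2z since k ≥ 1. So xy^2z is not a palindrome and xy^2z ∉ L.
This is a contradiction; hence L is not regular.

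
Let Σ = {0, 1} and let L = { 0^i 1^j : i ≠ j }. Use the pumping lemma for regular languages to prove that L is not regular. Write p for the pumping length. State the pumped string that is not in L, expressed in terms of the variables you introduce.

0^{p+p!} 1^{p+p!}

Assume L is regular. Let p be the pumping length given by the pumping lemma.
Choose w = 0^p 1^{p+p!}. Since p ≠ p+p!, w ∈ L; and |w| ≥ p.
Write w = xyz as guaranteed by the lemma, with |xy| ≤ p and |y| > 0.
Since the first p symbols of w are all 0's and |xy| ≤ p, y lies entirely in the leading 0-block: y = 0^k for some k with 1 ≤ k ≤ p.
Since 1 ≤ k ≤ p, k divides p!; set t = 1 + p!/k. Then xy^t z has p + (p!/k)·k = p + p! copies of 0. Now the 0-count equals the 1-count, so i ≠ j fails. So xy^t z = 0^{p+p!} 1^{p+p!} ∉ L.
Contradiction. Therefore L is not regular.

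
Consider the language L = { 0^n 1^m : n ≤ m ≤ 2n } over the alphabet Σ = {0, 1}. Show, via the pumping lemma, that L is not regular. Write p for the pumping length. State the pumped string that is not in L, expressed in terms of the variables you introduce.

Toward a contradiction, assume L is regular with pumping length p.
Take w = 0^p 1^p ∈ L (since p ≤ p ≤ 2p), with |w| = 2p ≥ p.
Write w = xyz as guaranteed by the lemma, with |xy| ≤ p and |y| ≥ 1.
Because |xy| ≤ p and w begins with p copies of 0, we have y = 0^k with 1 ≤ k ≤ p.
Pump with i = 2: xy^2z = 0^{p+k} 1^p. Now n = p+k > p = m, so the condition n ≤ m fails. Thus xy^2z ∉ L.
Contradiction. Therefore L is not regular.

0^{p+k} 1^p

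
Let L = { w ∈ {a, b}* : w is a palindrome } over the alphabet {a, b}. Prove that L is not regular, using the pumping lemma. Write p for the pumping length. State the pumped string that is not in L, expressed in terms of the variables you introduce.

a^{p+k} b a^p

Assume L is regular. Let p be the pumping length given by the pumping lemma.
Take w = a^p b a^p, a palindrome of length 2p+1 ≥ p.
By the pumping lemma, w = xyz with |xy| ≤ p and y is nonempty.
Because |xy| ≤ p and w begins with p copies of a, we have y = a^k with 1 ≤ k ≤ p.
Pump with i = 2: xy^2z = a^{p+k} b a^p. Its reverse is a^p b a^{p+k}, which differs from xy^2z since k ≥ 1. So xy^2z is not a palindrome and xy^2z ∉ L.
This is a contradiction; hence L is not regular.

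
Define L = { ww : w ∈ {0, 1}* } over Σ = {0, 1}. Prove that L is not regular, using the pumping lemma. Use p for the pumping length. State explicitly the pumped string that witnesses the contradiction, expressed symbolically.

0^{p+k} 1^p 0^p 1^p

Suppose for contradiction that L is regular, and let p be the pumping length.
Take w = 0^p 1^p 0^p 1^p = uu where u = 0^p1^p; then w ∈ L and |w| = 4p ≥ p.
Write w = xyz as guaranteed by the lemma, with |xy| ≤ p and y is nonempty.
Since the first p symbols of w are all 0's and |xy| ≤ p, y lies entirely in the leading 0-block: y = 0^k for some k with 1 ≤ k ≤ p.
Pump with i = 2: xy^2z = 0^{p+k} 1^p 0^p 1^p, of length 4p+k. Suppose this equals vv. The string starts with 0 and ends with 1, so v does too; thus the boundary between the two copies of v is a 1→0 transition. There is exactly one such transition, at position 2p+k, so |v| = 2p+k and |vv| = 4p+2k ≠ 4p+k since k ≥ 1. So xy^2z ∉ L.
This is a contradiction; hence L is not regular.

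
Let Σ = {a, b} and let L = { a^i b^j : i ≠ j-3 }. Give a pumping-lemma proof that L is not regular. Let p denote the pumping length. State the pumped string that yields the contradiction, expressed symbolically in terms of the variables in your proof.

a^{p+p!} b^{p+p!+3}

Assume L is regular; let p be its pumping constant.
Choose w = a^p b^{p+p!+3}. Since p ≠ (p+p!+3)-3 = p+p!, w ∈ L; and |w| ≥ p.
Write w = xyz as guaranteed by the lemma, with |xy| ≤ p and |y| > 0.
Since the first p symbols of w are all a's and |xy| ≤ p, y lies entirely in the leading a-block: y = a^k for some k with 1 ≤ k ≤ p.
Since 1 ≤ k ≤ p, k divides p!; set t = 1 + p!/k. Then xy^t z has p + (p!/k)·k = p + p! copies of a. Now the a-count is p+p! and (b-count)-3 = (p+p!+3)-3 = p+p!, so i ≠ j-3 fails. So xy^t z = a^{p+p!} b^{p+p!+3} ∉ L.
This contradicts the pumping lemma, so L is not regular.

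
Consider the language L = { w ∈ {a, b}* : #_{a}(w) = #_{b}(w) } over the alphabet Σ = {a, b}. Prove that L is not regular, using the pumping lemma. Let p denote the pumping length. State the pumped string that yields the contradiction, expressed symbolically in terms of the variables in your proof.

Assume L is regular. Let p be the pumping length given by the pumping lemma.
Choose w = a^p b^p ∈ L with |w| = 2p ≥ p.
The pumping lemma gives a decomposition w = xyz where |xy| ≤ p and |y| > 0.
Since the first p symbols of w are all a's and |xy| ≤ p, y lies entirely in the leading a-block: y = a^k for some k with 1 ≤ k ≤ p.
Pump with i = 2: xy^2z = a^{p+k} b^p has p+k occurrences of a but only p of b. Since k ≥ 1 the counts differ, so xy^2z ∉ L.
This contradicts the pumping lemma, so L is not regular.

a^{p+k} b^p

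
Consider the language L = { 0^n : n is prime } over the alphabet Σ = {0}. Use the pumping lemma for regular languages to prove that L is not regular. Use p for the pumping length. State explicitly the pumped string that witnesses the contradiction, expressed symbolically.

Assume L is regular. Let p be the pumping length given by the pumping lemma.
Let q be a prime with q ≥ p+2 (infinitely many primes exist), and take w = 0^q ∈ L with |w| = q ≥ p.
Write w = xyz as guaranteed by the lemma, with |xy| ≤ p and |y| > 0.
Then y = 0^k for some k with 1 ≤ k ≤ p.
Since 1 ≤ k ≤ p, |xz| = q-k. Pump with i = q+1: |xy^{q+1}z| = (q-k)+(q+1)k = q+qk = q(1+k), which is composite (both factors ≥ 2). So xy^{q+1}z = 0^{q(1+k)} ∉ L.
This is a contradiction; hence L is not regular.

0^{q(1+k)}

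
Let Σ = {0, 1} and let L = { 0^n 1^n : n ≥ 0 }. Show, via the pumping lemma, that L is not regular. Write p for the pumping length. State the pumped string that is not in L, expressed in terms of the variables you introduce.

0^{p+k} 1^p

Toward a contradiction, assume L is regular with pumping length p.
Choose w = 0^p 1^p, which is in L with |w| = 2p ≥ p.
By the pumping lemma, w = xyz with |xy| ≤ p and y is nonempty.
Since the first p symbols of w are all 0's and |xy| ≤ p, y lies entirely in the leading 0-block: y = 0^k for some k with 1 ≤ k ≤ p.
Pump with i = 2: xy^2z = 0^{p+k} 1^p. For this to lie in L we would need p = p+k, which forces k = 0. But k ≥ 1, so xy^2z ∉ L.
This contradicts the pumping lemma, so L is not regular.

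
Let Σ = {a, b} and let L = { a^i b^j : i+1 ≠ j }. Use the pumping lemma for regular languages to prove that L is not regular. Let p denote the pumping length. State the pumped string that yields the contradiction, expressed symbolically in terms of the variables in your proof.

Assume L is regular. Let p be the pumping length given by the pumping lemma.
Choose w = a^p b^{p+p!+1}. Since p ≠ (p+p!+1)-1 = p+p!, w ∈ L; and |w| ≥ p.
Write w = xyz as guaranteed by the lemma, with |xy| ≤ p and |y| > 0.
Because |xy| ≤ p and w begins with p copies of a, we have y = a^k with 1 ≤ k ≤ p.
Since 1 ≤ k ≤ p, k divides p!; set t = 1 + p!/k. Then xy^t z has p + (p!/k)·k = p + p! copies of a. Now the a-count is p+p! and (b-count)-1 = (p+p!+1)-1 = p+p!, so i+1 ≠ j fails. So xy^t z = a^{p+p!} b^{p+p!+1} ∉ L.
This contradicts the pumping lemma, so L is not regular.

a^{p+p!} b^{p+p!+1}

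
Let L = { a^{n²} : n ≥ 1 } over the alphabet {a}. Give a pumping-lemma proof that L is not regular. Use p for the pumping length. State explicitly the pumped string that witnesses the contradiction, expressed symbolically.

a^{p²+k}

Assume L is regular; let p be its pumping constant.
Take w = a^{p²} ∈ L with |w| = p² ≥ p.
By the pumping lemma, w = xyz with |xy| ≤ p and |y| ≥ 1.
Then y = a^k for some k with 1 ≤ k ≤ p.
Pump with i = 2: xy^2z = a^{p²+k}. Since 1 ≤ k ≤ p, p² < p²+k ≤ p²+p < (p+1)², so p²+k lies strictly between consecutive squares and is not a perfect square. So xy^2z ∉ L.
This contradicts the pumping lemma, so L is not regular.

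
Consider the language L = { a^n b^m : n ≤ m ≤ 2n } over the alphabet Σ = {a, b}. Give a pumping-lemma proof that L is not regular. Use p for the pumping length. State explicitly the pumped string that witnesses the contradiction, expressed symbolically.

Assume L is regular; let p be its pumping constant.
Take w = a^p b^p ∈ L (since p ≤ p ≤ 2p), with |w| = 2p ≥ p.
The pumping lemma gives a decomposition w = xyz where |xy| ≤ p and |y| ≥ 1.
Because |xy| ≤ p and w begins with p copies of a, we have y = a^k with 1 ≤ k ≤ p.
Pump with i = 2: xy^2z = a^{p+k} b^p. Now n = p+k > p = m, so the condition n ≤ m fails. Thus xy^2z ∉ L.
Contradiction. Therefore L is not regular.

a^{p+k} b^p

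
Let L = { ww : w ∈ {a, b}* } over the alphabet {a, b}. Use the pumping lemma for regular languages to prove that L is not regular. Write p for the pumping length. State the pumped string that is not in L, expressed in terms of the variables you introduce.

a^{p+k} b^p a^p b^p

Toward a contradiction, assume L is regular with pumping length p.
Take w = a^p b^p a^p b^p = uu where u = a^pb^p; then w ∈ L and |w| = 4p ≥ p.
Write w = xyz as guaranteed by the lemma, with |xy| ≤ p and |y| ≥ 1.
The first p characters of w are a's, so xy (and hence y) consists only of a's. Write y = a^k, 1 ≤ k ≤ p.
Pump with i = 2: xy^2z = a^{p+k} b^p a^p b^p, of length 4p+k. Suppose this equals vv. The string starts with a and ends with b, so v does too; thus the boundary between the two copies of v is a b→a transition. There is exactly one such transition, at position 2p+k, so |v| = 2p+k and |vv| = 4p+2k ≠ 4p+k since k ≥ 1. So xy^2z ∉ L.
Contradiction. Therefore L is not regular.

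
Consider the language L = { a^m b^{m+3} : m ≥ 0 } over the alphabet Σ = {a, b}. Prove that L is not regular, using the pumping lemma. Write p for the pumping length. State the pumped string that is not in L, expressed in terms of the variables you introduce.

Toward a contradiction, assume L is regular with pumping length p.
Let w = a^p b^{p+3} ∈ L; note |w| = 2p+3 ≥ p.
The pumping lemma gives a decomposition w = xyz where |xy| ≤ p and |y| > 0.
Since the first p symbols of w are all a's and |xy| ≤ p, y lies entirely in the leading a-block: y = a^k for some k with 1 ≤ k ≤ p.
Pump with i = 2: xy^2z = a^{p+k} b^{p+3}. For this to lie in L we would need p+3 = (p+k)+3, which forces k = 0. But k ≥ 1, so xy^2z ∉ L.
This contradicts the pumping lemma, so L is not regular.

a^{p+k} b^{p+3}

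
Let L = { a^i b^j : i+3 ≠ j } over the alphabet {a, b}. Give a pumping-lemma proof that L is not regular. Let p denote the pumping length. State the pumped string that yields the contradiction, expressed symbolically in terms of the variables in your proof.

a^{p+p!} b^{p+p!+3}

Suppose for contradiction that L is regular, and let p be the pumping length.
Choose w = a^p b^{p+p!+3}. Since p ≠ (p+p!+3)-3 = p+p!, w ∈ L; and |w| ≥ p.
The pumping lemma gives a decomposition w = xyz where |xy| ≤ p and y is nonempty.
Since the first p symbols of w are all a's and |xy| ≤ p, y lies entirely in the leading a-block: y = a^k for some k with 1 ≤ k ≤ p.
Since 1 ≤ k ≤ p, k divides p!; set t = 1 + p!/k. Then xy^t z has p + (p!/k)·k = p + p! copies of a. Now the a-count is p+p! and (b-count)-3 = (p+p!+3)-3 = p+p!, so i+3 ≠ j fails. So xy^t z = a^{p+p!} b^{p+p!+3} ∉ L.
This contradicts the pumping lemma, so L is not regular.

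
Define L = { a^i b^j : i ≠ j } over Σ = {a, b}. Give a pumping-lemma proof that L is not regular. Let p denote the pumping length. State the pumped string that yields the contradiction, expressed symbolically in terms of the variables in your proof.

a^{p+p!} b^{p+p!}

Suppose for contradiction that L is regular, and let p be the pumping length.
Choose w = a^p b^{p+p!}. Since p ≠ p+p!, w ∈ L; and |w| ≥ p.
By the pumping lemma, w = xyz with |xy| ≤ p and |y| ≥ 1.
Since the first p symbols of w are all a's and |xy| ≤ p, y lies entirely in the leading a-block: y = a^k for some k with 1 ≤ k ≤ p.
Since 1 ≤ k ≤ p, k divides p!; set t = 1 + p!/k. Then xy^t z has p + (p!/k)·k = p + p! copies of a. Now the a-count equals the b-count, so i ≠ j fails. So xy^t z = a^{p+p!} b^{p+p!} ∉ L.
This contradicts the pumping lemma, so L is not regular.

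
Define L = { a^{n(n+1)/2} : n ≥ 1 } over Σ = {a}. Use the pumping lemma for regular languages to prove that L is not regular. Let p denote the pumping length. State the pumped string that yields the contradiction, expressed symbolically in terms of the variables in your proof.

a^{p(p+1)/2+k}

Toward a contradiction, assume L is regular with pumping length p.
Take w = a^{p(p+1)/2} ∈ L with |w| = p(p+1)/2 ≥ p.
By the pumping lemma, w = xyz with |xy| ≤ p and |y| > 0.
Then y = a^k for some k with 1 ≤ k ≤ p.
Pump with i = 2: xy^2z = a^{p(p+1)/2+k}. Since 1 ≤ k ≤ p, p(p+1)/2 < p(p+1)/2+k ≤ p(p+1)/2+p < (p+1)(p+2)/2, so p(p+1)/2+k is strictly between consecutive triangular numbers. So xy^2z ∉ L.
This is a contradiction; hence L is not regular.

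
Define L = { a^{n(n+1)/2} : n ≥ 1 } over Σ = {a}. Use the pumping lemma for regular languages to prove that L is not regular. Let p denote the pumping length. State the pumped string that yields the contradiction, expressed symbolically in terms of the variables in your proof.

a^{p(p+1)/2+k}

Suppose for contradiction that L is regular, and let p be the pumping length.
Take w = a^{p(p+1)/2} ∈ L with |w| = p(p+1)/2 ≥ p.
The pumping lemma gives a decomposition w = xyz where |xy| ≤ p and |y| ≥ 1.
Then y = a^k for some k with 1 ≤ k ≤ p.
Pump with i = 2: xy^2z = a^{p(p+1)/2+k}. Since 1 ≤ k ≤ p, p(p+1)/2 < p(p+1)/2+k ≤ p(p+1)/2+p < (p+1)(p+2)/2, so p(p+1)/2+k is strictly between consecutive triangular numbers. So xy^2z ∉ L.
This contradicts the pumping lemma, so L is not regular.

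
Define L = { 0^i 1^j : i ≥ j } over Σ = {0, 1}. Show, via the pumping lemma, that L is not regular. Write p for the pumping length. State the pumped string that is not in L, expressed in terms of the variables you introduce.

0^{p-k} 1^p

Suppose for contradiction that L is regular, and let p be the pumping length.
Choose w = 0^p 1^p ∈ L, with |w| = 2p ≥ p.
Write w = xyz as guaranteed by the lemma, with |xy| ≤ p and y is nonempty.
Since the first p symbols of w are all 0's and |xy| ≤ p, y lies entirely in the leading 0-block: y = 0^k for some k with 1 ≤ k ≤ p.
Consider xy^0z = xz = 0^{p-k} 1^p. Since k ≥ 1, the 0-count p-k is less than p, so i ≥ j fails; thus xz ∉ L.
This is a contradiction; hence L is not regular.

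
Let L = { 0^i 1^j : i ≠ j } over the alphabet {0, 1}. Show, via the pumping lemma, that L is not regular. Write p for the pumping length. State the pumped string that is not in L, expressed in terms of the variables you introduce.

0^{p+p!} 1^{p+p!}

Toward a contradiction, assume L is regular with pumping length p.
Choose w = 0^p 1^{p+p!}. Since p ≠ p+p!, w ∈ L; and |w| ≥ p.
By the pumping lemma, w = xyz with |xy| ≤ p and y is nonempty.
Because |xy| ≤ p and w begins with p copies of 0, we have y = 0^k with 1 ≤ k ≤ p.
Since 1 ≤ k ≤ p, k divides p!; set t = 1 + p!/k. Then xy^t z has p + (p!/k)·k = p + p! copies of 0. Now the 0-count equals the 1-count, so i ≠ j fails. So xy^t z = 0^{p+p!} 1^{p+p!} ∉ L.
Contradiction. Therefore L is not regular.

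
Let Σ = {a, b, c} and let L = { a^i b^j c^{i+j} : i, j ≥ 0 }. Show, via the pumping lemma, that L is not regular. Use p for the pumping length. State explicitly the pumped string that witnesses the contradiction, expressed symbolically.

a^{p+k} b^p c^{2p}

Suppose for contradiction that L is regular, and let p be the pumping length.
Take w = a^p b^p c^{2p} ∈ L (with i=j=p, i+j=2p), |w| = 4p ≥ p.
Write w = xyz as guaranteed by the lemma, with |xy| ≤ p and y is nonempty.
Since the first p symbols of w are all a's and |xy| ≤ p, y lies entirely in the leading a-block: y = a^k for some k with 1 ≤ k ≤ p.
Consider xy^2z = a^{p+k} b^p c^{2p}. Now the a- and b-counts sum to 2p+k, but the c-count is 2p ≠ 2p+k. So xy^2z ∉ L.
This is a contradiction; hence L is not regular.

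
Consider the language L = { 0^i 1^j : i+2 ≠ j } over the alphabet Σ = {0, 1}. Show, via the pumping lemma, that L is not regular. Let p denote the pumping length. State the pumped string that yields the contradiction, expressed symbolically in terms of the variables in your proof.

Toward a contradiction, assume L is regular with pumping length p.
Choose w = 0^p 1^{p+p!+2}. Since p ≠ (p+p!+2)-2 = p+p!, w ∈ L; and |w| ≥ p.
Write w = xyz as guaranteed by the lemma, with |xy| ≤ p and y is nonempty.
The first p characters of w are 0's, so xy (and hence y) consists only of 0's. Write y = 0^k, 1 ≤ k ≤ p.
Since 1 ≤ k ≤ p, k divides p!; set t = 1 + p!/k. Then xy^t z has p + (p!/k)·k = p + p! copies of 0. Now the 0-count is p+p! and (1-count)-2 = (p+p!+2)-2 = p+p!, so i+2 ≠ j fails. So xy^t z = 0^{p+p!} 1^{p+p!+2} ∉ L.
Contradiction. Therefore L is not regular.

0^{p+p!} 1^{p+p!+2}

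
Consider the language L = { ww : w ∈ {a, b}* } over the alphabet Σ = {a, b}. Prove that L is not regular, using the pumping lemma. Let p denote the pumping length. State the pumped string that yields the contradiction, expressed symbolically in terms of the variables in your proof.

Toward a contradiction, assume L is regular with pumping length p.
Take w = a^p b^p a^p b^p = uu where u = a^pb^p; then w ∈ L and |w| = 4p ≥ p.
The pumping lemma gives a decomposition w = xyz where |xy| ≤ p and |y| ≥ 1.
Because |xy| ≤ p and w begins with p copies of a, we have y = a^k with 1 ≤ k ≤ p.
Pump with i = 2: xy^2z = a^{p+k} b^p a^p b^p, of length 4p+k. Suppose this equals vv. The string starts with a and ends with b, so v does too; thus the boundary between the two copies of v is a b→a transition. There is exactly one such transition, at position 2p+k, so |v| = 2p+k and |vv| = 4p+2k ≠ 4p+k since k ≥ 1. So xy^2z ∉ L.
Contradiction. Therefore L is not regular.

a^{p+k} b^p a^p b^p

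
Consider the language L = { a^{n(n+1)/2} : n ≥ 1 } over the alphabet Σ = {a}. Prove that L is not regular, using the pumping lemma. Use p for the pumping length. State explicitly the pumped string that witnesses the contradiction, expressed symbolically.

Assume L is regular; let p be its pumping constant.
Take w = a^{p(p+1)/2} ∈ L with |w| = p(p+1)/2 ≥ p.
By the pumping lemma, w = xyz with |xy| ≤ p and y is nonempty.
Then y = a^k for some k with 1 ≤ k ≤ p.
Pump with i = 2: xy^2z = a^{p(p+1)/2+k}. Since 1 ≤ k ≤ p, p(p+1)/2 < p(p+1)/2+k ≤ p(p+1)/2+p < (p+1)(p+2)/2, so p(p+1)/2+k is strictly between consecutive triangular numbers. So xy^2z ∉ L.
This is a contradiction; hence L is not regular.

a^{p(p+1)/2+k}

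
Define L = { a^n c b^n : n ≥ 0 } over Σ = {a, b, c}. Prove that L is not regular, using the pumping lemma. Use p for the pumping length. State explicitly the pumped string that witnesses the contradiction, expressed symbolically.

Assume L is regular; let p be its pumping constant.
Take w = a^p c b^p ∈ L with |w| = 2p+1 ≥ p.
The pumping lemma gives a decomposition w = xyz where |xy| ≤ p and y is nonempty.
Since the first p symbols of w are all a's and |xy| ≤ p, y lies entirely in the leading a-block: y = a^k for some k with 1 ≤ k ≤ p.
Pump with i = 2: xy^2z = a^{p+k} c b^p, which would require p+k = p. But k ≥ 1, so xy^2z ∉ L.
This is a contradiction; hence L is not regular.

a^{p+k} c b^p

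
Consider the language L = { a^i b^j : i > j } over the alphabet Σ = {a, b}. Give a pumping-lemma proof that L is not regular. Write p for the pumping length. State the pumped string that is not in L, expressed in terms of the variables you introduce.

a^{p+1-k} b^p

Suppose for contradiction that L is regular, and let p be the pumping length.
Choose w = a^{p+1} b^p ∈ L, with |w| = 2p+1 ≥ p.
The pumping lemma gives a decomposition w = xyz where |xy| ≤ p and y is nonempty.
Because |xy| ≤ p and w begins with p copies of a, we have y = a^k with 1 ≤ k ≤ p.
Consider xy^0z = xz = a^{p+1-k} b^p. Since k ≥ 1, the a-count p+1-k is at most p, so i > j fails; thus xz ∉ L.
Contradiction. Therefore L is not regular.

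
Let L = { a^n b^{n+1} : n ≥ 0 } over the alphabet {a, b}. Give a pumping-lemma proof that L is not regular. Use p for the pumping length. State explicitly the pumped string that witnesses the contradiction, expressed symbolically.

a^{p+k} b^{p+1}

Assume L is regular. Let p be the pumping length given by the pumping lemma.
Let w = a^p b^{p+1} ∈ L; note |w| = 2p+1 ≥ p.
The pumping lemma gives a decomposition w = xyz where |xy| ≤ p and |y| > 0.
The first p characters of w are a's, so xy (and hence y) consists only of a's. Write y = a^k, 1 ≤ k ≤ p.
Pump with i = 2: xy^2z = a^{p+k} b^{p+1}. For this to lie in L we would need p+1 = (p+k)+1, which forces k = 0. But k ≥ 1, so xy^2z ∉ L.
This contradicts the pumping lemma, so L is not regular.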